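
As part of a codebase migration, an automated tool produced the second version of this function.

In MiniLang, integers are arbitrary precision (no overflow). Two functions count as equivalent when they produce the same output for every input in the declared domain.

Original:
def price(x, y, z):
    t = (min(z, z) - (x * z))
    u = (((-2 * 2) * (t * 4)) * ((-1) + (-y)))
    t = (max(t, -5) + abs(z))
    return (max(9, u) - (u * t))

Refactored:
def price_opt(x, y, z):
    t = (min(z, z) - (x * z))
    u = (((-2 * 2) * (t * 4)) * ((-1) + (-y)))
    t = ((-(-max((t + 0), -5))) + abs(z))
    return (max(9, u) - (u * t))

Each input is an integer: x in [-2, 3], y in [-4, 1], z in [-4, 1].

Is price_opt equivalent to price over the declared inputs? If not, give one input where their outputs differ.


Changes here: arithmetic usage differs; and constant usage differs; the full 216-point sweep finds no disagreement.
verdict: equivalent


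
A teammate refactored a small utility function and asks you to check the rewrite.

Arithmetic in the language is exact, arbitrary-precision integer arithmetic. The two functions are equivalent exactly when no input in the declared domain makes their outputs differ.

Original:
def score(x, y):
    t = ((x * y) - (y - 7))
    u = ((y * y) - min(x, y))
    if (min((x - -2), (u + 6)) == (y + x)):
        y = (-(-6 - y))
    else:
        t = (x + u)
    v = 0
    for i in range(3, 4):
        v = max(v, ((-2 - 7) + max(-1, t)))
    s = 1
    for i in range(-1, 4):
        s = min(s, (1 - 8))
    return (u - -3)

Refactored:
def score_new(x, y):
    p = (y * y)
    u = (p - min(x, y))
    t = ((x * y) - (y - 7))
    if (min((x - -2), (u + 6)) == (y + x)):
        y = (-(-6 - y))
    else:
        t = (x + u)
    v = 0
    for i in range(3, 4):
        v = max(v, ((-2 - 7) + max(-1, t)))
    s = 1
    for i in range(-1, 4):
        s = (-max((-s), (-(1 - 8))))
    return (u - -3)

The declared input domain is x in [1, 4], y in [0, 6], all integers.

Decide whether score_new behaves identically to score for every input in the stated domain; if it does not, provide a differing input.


Side by side, the visible changes include: statement counts differ, plus local variable names differ, plus min/max/abs usage differs.
As a probe, take x=4, y=2: score runs t = 13; u = 2; (min((x - -2), (u + 6)) == (y + x)) -> true; y = 8; v = 0; [i=3]; v = 4; s = 1; [i=-1]; s = -7; [i=0]; s = -7; [i=1]; s = -7; [i=2]; s = -7; [i=3]; s = -7; return 5; score_new runs p = 4; u = 2; t = 13; (min((x - -2), (u + 6)) == (y + x)) -> true; y = 8; v = 0; [i=3]; v = 4; s = 1; [i=-1]; s = -7; [i=0]; s = -7; [i=1]; s = -7; [i=2]; s = -7; [i=3]; s = -7; return 5; both end at 5.
Across all 28 domain points the two functions coincide.
verdict: equivalent


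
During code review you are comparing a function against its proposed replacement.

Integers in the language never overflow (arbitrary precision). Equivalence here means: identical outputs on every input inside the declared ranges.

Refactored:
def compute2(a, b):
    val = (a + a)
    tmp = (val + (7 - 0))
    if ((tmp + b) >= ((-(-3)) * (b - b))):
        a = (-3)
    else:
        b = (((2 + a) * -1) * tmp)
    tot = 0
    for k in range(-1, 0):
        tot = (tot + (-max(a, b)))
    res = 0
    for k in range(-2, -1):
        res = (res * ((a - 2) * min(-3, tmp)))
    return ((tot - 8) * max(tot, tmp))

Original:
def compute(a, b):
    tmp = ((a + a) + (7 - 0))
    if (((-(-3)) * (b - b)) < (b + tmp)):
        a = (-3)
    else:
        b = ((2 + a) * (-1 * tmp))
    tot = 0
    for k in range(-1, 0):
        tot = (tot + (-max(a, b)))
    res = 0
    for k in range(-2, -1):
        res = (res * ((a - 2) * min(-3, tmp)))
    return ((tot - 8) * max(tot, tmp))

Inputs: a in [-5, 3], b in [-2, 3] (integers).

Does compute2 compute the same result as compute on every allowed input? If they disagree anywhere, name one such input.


Consider the input a=-5, b=3.
compute: tmp := -3 | (((-(-3)) * (b - b)) < (b + tmp)): false | b := -9 | tot := 0 | iter k=-1: | tot := 5 | res := 0 | iter k=-2: | res := 0 | result -15
compute2: val := -10 | tmp := -3 | ((tmp + b) >= ((-(-3)) * (b - b))): true | a := -3 | tot := 0 | iter k=-1: | tot := -3 | res := 0 | iter k=-2: | res := 0 | result 33
-15 != 33, so the rewrite changes behavior.
verdict: not equivalent; witness: a=-5, b=3


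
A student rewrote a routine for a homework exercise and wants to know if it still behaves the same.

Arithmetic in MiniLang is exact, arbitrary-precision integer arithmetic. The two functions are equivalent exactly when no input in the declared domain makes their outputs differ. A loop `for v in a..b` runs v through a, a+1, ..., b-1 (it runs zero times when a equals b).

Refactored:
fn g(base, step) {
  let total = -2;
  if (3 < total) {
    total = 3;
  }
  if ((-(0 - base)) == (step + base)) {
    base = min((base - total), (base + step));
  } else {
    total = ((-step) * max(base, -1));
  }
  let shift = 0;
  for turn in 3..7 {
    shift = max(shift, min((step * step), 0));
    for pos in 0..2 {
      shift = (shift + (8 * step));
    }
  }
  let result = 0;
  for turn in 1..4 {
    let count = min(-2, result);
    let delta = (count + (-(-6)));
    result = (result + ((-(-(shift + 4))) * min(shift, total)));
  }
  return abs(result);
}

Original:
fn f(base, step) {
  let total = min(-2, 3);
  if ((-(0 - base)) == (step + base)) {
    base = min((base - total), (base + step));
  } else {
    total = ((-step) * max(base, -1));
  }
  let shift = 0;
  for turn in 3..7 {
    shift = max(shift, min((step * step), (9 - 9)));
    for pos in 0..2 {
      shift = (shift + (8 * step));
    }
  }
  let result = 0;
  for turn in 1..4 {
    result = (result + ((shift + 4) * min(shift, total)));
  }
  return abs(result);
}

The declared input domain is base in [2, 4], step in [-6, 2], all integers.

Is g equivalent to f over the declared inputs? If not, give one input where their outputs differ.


This is a faithful refactor — branching structure differs, arithmetic usage differs, comparison usage differs, constant usage differs, statement counts differ, local variable names differ, but the computed results match everywhere.
Spot check at base=2, step=-2 — f: total=-2, then ((-(0 - base)) == (step + base)) is false, then total=4, then shift=0, then (turn=3), then shift=0, then (pos=0), then shift=-16, then (pos=1), then shift=-32, then (turn=4), then shift=0, then (pos=0), then shift=-16, then (pos=1), then shift=-32, then (turn=5), then shift=0, then (pos=0), then shift=-16, then (pos=1), then shift=-32, then (turn=6), then shift=0, then (pos=0), then shift=-16, then (pos=1), then shift=-32, then result=0, then (turn=1), then result=896, then (turn=2), then result=1792, then (turn=3), then result=2688, then returns 2688. g: total=-2, then (3 < total) is false, then ((-(0 - base)) == (step + base)) is false, then total=4, then shift=0, then (turn=3), then shift=0, then (pos=0), then shift=-16, then (pos=1), then shift=-32, then (turn=4), then shift=0, then (pos=0), then shift=-16, then (pos=1), then shift=-32, then (turn=5), then shift=0, then (pos=0), then shift=-16, then (pos=1), then shift=-32, then (turn=6), then shift=0, then (pos=0), then shift=-16, then (pos=1), then shift=-32, then result=0, then (turn=1), then count=-2, then delta=4, then result=896, then (turn=2), then count=-2, then delta=4, then result=1792, then (turn=3), then count=-2, then delta=4, then result=2688, then returns 2688. Both give 2688.
Checked all 27 inputs in the declared domain: the outputs agree on every one.
verdict: equivalent


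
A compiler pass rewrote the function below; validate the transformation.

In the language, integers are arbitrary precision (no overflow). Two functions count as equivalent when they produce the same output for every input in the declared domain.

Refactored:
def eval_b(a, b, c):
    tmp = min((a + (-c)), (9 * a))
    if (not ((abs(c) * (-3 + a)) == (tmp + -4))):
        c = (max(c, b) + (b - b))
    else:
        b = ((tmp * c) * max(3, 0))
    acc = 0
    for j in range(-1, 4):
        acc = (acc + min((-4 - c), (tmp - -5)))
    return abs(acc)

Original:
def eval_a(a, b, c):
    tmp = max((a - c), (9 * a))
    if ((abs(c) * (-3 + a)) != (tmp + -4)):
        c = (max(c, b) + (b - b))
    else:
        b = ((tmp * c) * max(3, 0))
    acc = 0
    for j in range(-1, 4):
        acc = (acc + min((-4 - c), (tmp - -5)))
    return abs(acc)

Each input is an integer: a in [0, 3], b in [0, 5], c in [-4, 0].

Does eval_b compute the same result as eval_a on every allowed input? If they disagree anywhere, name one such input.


There is a counterexample at a=0, b=0, c=-1: 15 on one side, 20 on the other.
eval_a: tmp=1, then ((abs(c) * (-3 + a)) != (tmp + -4)) is false, then b=-3, then acc=0, then (j=-1), then acc=-3, then (j=0), then acc=-6, then (j=1), then acc=-9, then (j=2), then acc=-12, then (j=3), then acc=-15, then returns 15
eval_b: tmp=0, then (not ((abs(c) * (-3 + a)) == (tmp + -4))) is true, then c=0, then acc=0, then (j=-1), then acc=-4, then (j=0), then acc=-8, then (j=1), then acc=-12, then (j=2), then acc=-16, then (j=3), then acc=-20, then returns 20
verdict: not equivalent; witness: a=0, b=0, c=-1


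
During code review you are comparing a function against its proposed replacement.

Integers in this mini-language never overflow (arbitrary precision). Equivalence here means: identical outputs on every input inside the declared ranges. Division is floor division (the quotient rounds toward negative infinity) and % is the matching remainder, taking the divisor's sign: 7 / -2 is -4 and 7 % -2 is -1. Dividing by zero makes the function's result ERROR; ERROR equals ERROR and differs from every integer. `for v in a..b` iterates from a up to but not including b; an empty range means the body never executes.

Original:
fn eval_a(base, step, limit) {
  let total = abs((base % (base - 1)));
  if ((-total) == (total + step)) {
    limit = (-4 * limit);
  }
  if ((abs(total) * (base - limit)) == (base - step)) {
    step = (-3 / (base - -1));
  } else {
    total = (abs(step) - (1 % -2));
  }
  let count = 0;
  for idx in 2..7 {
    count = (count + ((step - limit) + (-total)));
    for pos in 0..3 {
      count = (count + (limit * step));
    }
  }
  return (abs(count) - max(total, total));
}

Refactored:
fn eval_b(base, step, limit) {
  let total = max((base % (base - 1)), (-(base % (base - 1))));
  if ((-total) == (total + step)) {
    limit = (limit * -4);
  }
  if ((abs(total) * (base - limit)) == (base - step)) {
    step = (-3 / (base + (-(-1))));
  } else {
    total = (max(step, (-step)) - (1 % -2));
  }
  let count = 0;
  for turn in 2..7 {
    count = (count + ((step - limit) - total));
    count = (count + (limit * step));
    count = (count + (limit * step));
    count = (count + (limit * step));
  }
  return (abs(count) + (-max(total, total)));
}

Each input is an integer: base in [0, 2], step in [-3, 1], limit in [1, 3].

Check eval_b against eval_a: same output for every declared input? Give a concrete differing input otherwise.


Differences: loop structure differs; also constant usage differs; also min/max/abs usage differs; also local variable names differ; also arithmetic usage differs; also statement counts differ — yet all 45 inputs agree.
verdict: equivalent


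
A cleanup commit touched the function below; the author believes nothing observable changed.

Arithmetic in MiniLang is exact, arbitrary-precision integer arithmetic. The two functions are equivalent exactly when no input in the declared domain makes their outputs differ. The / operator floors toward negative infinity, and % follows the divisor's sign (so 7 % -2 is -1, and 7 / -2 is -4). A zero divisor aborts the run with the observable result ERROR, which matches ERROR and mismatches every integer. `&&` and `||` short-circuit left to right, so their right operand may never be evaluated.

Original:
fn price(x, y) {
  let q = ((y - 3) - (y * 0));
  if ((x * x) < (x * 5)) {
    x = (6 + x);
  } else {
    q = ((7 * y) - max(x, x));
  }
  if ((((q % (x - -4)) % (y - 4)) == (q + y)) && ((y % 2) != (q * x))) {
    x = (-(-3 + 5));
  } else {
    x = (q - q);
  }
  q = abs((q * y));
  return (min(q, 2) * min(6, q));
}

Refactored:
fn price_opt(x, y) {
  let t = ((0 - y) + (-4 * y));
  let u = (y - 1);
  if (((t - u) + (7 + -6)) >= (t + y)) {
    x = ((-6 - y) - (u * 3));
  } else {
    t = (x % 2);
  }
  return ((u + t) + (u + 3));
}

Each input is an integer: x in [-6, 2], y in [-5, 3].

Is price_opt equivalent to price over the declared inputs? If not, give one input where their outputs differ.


These are not equivalent — on x=-6, y=-5 the outputs split (12 vs 16).
price: q = -8; ((x * x) < (x * 5)) -> false; q = -29; ((((q % (x - -4)) % (y - 4)) == (q + y)) && ((y % 2) != (q * x))) -> false; x = 0; q = 145; return 12
price_opt: t = 25; u = -6; (((t - u) + (7 + -6)) >= (t + y)) -> true; x = 17; return 16
verdict: not equivalent; witness: x=-6, y=-5


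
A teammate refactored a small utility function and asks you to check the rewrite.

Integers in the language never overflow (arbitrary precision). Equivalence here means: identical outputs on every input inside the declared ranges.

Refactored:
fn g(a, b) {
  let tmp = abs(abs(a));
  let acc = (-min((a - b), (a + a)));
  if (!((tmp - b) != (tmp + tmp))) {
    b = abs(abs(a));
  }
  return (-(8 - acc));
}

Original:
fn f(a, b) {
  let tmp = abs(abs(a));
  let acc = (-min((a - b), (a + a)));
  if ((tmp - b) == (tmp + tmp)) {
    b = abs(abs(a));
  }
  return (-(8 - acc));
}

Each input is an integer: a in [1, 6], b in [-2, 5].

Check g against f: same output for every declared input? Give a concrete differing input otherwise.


Changes here: comparison usage differs; and boolean connective usage differs; the full 48-point sweep finds no disagreement.
verdict: equivalent


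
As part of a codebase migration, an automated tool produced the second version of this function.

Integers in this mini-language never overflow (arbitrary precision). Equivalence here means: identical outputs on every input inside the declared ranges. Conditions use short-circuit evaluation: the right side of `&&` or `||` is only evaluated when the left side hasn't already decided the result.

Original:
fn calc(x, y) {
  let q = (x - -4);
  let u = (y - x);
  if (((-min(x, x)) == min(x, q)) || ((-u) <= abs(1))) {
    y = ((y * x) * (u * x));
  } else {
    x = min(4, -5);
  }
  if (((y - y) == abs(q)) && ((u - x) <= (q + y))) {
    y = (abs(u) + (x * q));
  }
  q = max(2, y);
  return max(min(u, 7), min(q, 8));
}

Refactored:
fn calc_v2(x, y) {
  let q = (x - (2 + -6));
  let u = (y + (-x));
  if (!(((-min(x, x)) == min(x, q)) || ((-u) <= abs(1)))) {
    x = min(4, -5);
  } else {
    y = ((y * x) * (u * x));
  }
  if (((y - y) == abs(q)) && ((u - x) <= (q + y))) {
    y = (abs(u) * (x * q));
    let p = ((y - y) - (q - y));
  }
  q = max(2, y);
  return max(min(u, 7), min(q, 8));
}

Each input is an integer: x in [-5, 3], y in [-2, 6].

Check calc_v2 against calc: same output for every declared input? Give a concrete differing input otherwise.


Run the pair on x=-4, y=4.
calc: q := 0 | u := 8 | (((-min(x, x)) == min(x, q)) || ((-u) <= abs(1))): true | y := 512 | (((y - y) == abs(q)) && ((u - x) <= (q + y))): true | y := 8 | q := 8 | result 8
calc_v2: q := 0 | u := 8 | (!(((-min(x, x)) == min(x, q)) || ((-u) <= abs(1)))): false | y := 512 | (((y - y) == abs(q)) && ((u - x) <= (q + y))): true | y := 0 | p := 0 | q := 2 | result 7
8 against 7: the behavior changed.
verdict: not equivalent; witness: x=-4, y=4


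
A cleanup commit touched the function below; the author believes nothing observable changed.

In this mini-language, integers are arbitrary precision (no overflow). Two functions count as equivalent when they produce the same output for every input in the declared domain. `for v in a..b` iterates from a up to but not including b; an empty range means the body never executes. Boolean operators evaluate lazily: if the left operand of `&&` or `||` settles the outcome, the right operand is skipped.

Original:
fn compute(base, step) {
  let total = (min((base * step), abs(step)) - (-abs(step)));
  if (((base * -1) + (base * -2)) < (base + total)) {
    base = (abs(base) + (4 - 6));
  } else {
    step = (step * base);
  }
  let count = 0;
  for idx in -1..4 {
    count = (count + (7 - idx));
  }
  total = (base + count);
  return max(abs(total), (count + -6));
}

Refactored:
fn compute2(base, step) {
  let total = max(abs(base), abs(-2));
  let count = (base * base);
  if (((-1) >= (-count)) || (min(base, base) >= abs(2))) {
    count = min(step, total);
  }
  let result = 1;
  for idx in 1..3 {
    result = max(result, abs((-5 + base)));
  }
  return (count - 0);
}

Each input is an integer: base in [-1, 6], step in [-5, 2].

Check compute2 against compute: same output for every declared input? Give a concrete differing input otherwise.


Take base=-1, step=-5.
compute: total := 10 | (((base * -1) + (base * -2)) < (base + total)): true | base := -1 | count := 0 | iter idx=-1: | count := 8 | iter idx=0: | count := 15 | iter idx=1: | count := 21 | iter idx=2: | count := 26 | iter idx=3: | count := 30 | total := 29 | result 29
compute2: total := 2 | count := 1 | (((-1) >= (-count)) || (min(base, base) >= abs(2))): true | count := -5 | result := 1 | iter idx=1: | result := 6 | iter idx=2: | result := 6 | result -5
29 vs -5 — the two versions disagree here.
verdict: not equivalent; witness: base=-1, step=-5


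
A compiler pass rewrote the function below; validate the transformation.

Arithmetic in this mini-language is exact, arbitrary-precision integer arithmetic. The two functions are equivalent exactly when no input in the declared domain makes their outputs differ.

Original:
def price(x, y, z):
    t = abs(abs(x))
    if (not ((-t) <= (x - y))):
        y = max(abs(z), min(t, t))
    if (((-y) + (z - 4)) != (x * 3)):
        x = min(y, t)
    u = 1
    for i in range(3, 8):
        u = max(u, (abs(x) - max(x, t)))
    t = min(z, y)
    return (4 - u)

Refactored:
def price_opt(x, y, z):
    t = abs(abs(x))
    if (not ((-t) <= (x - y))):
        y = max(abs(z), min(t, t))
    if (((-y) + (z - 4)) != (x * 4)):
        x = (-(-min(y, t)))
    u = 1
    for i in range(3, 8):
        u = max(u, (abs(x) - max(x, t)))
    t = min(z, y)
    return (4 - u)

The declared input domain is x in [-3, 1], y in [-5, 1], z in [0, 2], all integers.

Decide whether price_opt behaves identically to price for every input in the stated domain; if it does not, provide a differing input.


The rewrite breaks on x=1, y=-5, z=2, where the results are 3 and 0.
price: t becomes 1; next (not ((-t) <= (x - y))) evaluates to false; next (((-y) + (z - 4)) != (x * 3)) evaluates to false; next u becomes 1; next at i=3:; next u becomes 1; next at i=4:; next u becomes 1; next at i=5:; next u becomes 1; next at i=6:; next u becomes 1; next at i=7:; next u becomes 1; next t becomes -5; next final value 3
price_opt: t becomes 1; next (not ((-t) <= (x - y))) evaluates to false; next (((-y) + (z - 4)) != (x * 4)) evaluates to true; next x becomes -5; next u becomes 1; next at i=3:; next u becomes 4; next at i=4:; next u becomes 4; next at i=5:; next u becomes 4; next at i=6:; next u becomes 4; next at i=7:; next u becomes 4; next t becomes -5; next final value 0
verdict: not equivalent; witness: x=1, y=-5, z=2


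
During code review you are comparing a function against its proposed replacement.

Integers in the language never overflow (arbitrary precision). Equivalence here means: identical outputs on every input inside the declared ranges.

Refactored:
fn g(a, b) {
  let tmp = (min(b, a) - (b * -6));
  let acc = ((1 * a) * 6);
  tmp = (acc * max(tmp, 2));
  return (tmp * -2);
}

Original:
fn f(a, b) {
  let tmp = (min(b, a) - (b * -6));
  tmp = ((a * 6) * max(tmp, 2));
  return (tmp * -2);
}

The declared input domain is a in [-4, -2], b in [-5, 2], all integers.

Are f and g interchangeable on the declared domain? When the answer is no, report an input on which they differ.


Reading the diff, among the changes: statement counts differ; and arithmetic usage differs; and constant usage differs; and local variable names differ.
As a probe, take a=-2, b=2: f runs tmp becomes 10; next tmp becomes -120; next final value 240; g runs tmp becomes 10; next acc becomes -12; next tmp becomes -120; next final value 240; both end at 240.
Across all 24 domain points the two functions coincide.
verdict: equivalent


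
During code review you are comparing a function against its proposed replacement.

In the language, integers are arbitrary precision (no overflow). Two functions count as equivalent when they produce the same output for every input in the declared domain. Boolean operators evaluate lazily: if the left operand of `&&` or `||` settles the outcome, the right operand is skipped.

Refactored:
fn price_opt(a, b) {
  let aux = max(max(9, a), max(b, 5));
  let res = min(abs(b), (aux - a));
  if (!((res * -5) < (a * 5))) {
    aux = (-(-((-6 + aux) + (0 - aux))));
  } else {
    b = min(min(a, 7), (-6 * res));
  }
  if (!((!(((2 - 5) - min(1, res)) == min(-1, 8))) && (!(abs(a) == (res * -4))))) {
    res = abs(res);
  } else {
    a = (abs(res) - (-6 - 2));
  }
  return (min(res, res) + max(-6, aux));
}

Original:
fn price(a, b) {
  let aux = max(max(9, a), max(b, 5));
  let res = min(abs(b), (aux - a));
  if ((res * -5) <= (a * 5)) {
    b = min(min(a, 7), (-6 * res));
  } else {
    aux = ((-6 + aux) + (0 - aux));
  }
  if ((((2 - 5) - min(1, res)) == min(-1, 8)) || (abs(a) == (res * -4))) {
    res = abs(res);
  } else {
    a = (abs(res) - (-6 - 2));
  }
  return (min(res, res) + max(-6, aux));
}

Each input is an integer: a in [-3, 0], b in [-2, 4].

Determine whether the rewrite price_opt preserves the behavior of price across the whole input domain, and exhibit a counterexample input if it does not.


There is a counterexample at a=-3, b=3: 12 on one side, -3 on the other.
price: aux becomes 9; next res becomes 3; next ((res * -5) <= (a * 5)) evaluates to true; next b becomes -18; next ((((2 - 5) - min(1, res)) == min(-1, 8)) || (abs(a) == (res * -4))) evaluates to false; next a becomes 11; next final value 12
price_opt: aux becomes 9; next res becomes 3; next (!((res * -5) < (a * 5))) evaluates to true; next aux becomes -6; next (!((!(((2 - 5) - min(1, res)) == min(-1, 8))) && (!(abs(a) == (res * -4))))) evaluates to false; next a becomes 11; next final value -3
verdict: not equivalent; witness: a=-3, b=3


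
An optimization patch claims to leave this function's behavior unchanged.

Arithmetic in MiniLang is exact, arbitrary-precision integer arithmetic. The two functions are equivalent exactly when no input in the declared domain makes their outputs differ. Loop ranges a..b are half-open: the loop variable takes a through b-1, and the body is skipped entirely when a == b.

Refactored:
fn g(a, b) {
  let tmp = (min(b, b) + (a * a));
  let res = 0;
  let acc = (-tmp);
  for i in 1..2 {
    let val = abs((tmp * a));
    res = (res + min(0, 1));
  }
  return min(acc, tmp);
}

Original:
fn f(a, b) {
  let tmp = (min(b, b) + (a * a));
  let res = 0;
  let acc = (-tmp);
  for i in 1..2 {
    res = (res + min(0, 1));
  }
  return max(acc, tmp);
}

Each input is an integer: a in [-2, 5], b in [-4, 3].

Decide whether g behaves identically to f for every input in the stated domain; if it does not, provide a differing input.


The rewrite breaks on a=-2, b=-3, where the results are 1 and -1.
f: tmp=1, then res=0, then acc=-1, then (i=1), then res=0, then returns 1
g: tmp=1, then res=0, then acc=-1, then (i=1), then val=2, then res=0, then returns -1
verdict: not equivalent; witness: a=-2, b=-3


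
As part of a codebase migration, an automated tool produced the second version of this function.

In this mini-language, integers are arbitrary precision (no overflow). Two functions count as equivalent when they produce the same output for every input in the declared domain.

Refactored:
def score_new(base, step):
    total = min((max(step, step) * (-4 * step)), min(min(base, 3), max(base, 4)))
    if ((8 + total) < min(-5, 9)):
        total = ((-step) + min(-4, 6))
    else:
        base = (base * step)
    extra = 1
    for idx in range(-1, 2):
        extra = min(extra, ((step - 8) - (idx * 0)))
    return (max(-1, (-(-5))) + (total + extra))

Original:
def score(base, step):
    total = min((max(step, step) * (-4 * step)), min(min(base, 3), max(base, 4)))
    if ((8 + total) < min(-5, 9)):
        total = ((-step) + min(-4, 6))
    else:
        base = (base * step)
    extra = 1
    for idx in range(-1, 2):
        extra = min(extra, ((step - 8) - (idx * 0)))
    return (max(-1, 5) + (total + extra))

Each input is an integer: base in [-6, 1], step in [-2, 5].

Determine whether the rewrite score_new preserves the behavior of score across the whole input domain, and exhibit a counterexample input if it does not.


This is a faithful refactor — same computation, different form, but the computed results match everywhere.
Tracing base=0, step=0: score: total becomes 0; next ((8 + total) < min(-5, 9)) evaluates to false; next base becomes 0; next extra becomes 1; next at idx=-1:; next extra becomes -8; next at idx=0:; next extra becomes -8; next at idx=1:; next extra becomes -8; next final value -3 | score_new: total becomes 0; next ((8 + total) < min(-5, 9)) evaluates to false; next base becomes 0; next extra becomes 1; next at idx=-1:; next extra becomes -8; next at idx=0:; next extra becomes -8; next at idx=1:; next extra becomes -8; next final value -3 — matching result -3.
Every one of the 64 inputs gives matching results.
verdict: equivalent


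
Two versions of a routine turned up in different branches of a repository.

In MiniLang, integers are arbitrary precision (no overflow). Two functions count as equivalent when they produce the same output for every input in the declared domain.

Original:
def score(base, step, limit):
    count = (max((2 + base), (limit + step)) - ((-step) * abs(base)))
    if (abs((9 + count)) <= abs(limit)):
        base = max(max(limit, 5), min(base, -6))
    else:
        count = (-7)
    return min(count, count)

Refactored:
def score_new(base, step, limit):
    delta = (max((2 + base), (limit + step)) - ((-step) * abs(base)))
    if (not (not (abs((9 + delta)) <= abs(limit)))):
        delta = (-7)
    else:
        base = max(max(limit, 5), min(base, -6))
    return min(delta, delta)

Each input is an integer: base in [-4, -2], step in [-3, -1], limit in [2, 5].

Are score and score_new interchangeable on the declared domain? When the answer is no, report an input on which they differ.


Input base=-4, step=-3, limit=2: -7 from score versus -13 from score_new.
verdict: not equivalent; witness: base=-4, step=-3, limit=2


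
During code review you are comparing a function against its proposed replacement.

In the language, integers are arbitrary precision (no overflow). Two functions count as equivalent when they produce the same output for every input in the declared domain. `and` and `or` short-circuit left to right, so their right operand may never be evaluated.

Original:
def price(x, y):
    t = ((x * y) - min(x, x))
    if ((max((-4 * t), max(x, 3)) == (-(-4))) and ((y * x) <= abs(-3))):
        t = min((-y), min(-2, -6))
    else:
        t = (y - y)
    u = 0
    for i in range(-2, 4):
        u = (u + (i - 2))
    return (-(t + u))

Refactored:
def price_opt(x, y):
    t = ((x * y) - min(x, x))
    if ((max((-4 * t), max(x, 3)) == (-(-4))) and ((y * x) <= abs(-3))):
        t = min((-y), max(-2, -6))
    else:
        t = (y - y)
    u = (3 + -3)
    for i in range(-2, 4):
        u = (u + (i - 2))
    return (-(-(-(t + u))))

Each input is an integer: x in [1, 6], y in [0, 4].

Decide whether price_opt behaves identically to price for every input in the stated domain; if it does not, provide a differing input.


Take x=1, y=0.
price: t = -1; ((max((-4 * t), max(x, 3)) == (-(-4))) and ((y * x) <= abs(-3))) -> true; t = -6; u = 0; [i=-2]; u = -4; [i=-1]; u = -7; [i=0]; u = -9; [i=1]; u = -10; [i=2]; u = -10; [i=3]; u = -9; return 15
price_opt: t = -1; ((max((-4 * t), max(x, 3)) == (-(-4))) and ((y * x) <= abs(-3))) -> true; t = -2; u = 0; [i=-2]; u = -4; [i=-1]; u = -7; [i=0]; u = -9; [i=1]; u = -10; [i=2]; u = -10; [i=3]; u = -9; return 11
15 and 11 differ, so these are not the same function on this domain.
verdict: not equivalent; witness: x=1, y=0


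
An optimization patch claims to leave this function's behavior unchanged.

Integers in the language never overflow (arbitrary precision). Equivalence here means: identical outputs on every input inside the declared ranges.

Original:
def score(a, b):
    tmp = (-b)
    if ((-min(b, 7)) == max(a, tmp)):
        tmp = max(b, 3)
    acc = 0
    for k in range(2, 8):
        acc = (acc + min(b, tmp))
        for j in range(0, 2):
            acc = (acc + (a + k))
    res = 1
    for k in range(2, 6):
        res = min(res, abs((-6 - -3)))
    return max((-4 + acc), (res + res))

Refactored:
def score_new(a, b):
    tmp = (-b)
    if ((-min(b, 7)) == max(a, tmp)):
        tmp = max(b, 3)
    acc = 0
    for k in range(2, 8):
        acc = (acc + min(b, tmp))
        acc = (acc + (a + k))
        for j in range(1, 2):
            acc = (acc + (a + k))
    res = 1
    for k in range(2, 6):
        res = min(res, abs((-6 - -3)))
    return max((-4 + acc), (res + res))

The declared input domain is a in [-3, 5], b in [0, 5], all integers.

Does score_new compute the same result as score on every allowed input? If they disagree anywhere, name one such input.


The two versions differ — the changes include arithmetic usage differs, loop structure differs, statement counts differ.
One worked example (a=-1, b=5) — score: tmp becomes -5; next ((-min(b, 7)) == max(a, tmp)) evaluates to false; next acc becomes 0; next at k=2:; next acc becomes -5; next at j=0:; next acc becomes -4; next at j=1:; next acc becomes -3; next at k=3:; next acc becomes -8; next at j=0:; next acc becomes -6; next at j=1:; next acc becomes -4; next at k=4:; next acc becomes -9; next at j=0:; next acc becomes -6; next at j=1:; next acc becomes -3; next at k=5:; next acc becomes -8; next at j=0:; next acc becomes -4; next at j=1:; next acc becomes 0; next at k=6:; next acc becomes -5; next at j=0:; next acc becomes 0; next at j=1:; next acc becomes 5; next at k=7:; next acc becomes 0; next at j=0:; next acc becomes 6; next at j=1:; next acc becomes 12; next res becomes 1; next at k=2:; next res becomes 1; next at k=3:; next res becomes 1; next at k=4:; next res becomes 1; next at k=5:; next res becomes 1; next final value 8; score_new: tmp becomes -5; next ((-min(b, 7)) == max(a, tmp)) evaluates to false; next acc becomes 0; next at k=2:; next acc becomes -5; next acc becomes -4; next at j=1:; next acc becomes -3; next at k=3:; next acc becomes -8; next acc becomes -6; next at j=1:; next acc becomes -4; next at k=4:; next acc becomes -9; next acc becomes -6; next at j=1:; next acc becomes -3; next at k=5:; next acc becomes -8; next acc becomes -4; next at j=1:; next acc becomes 0; next at k=6:; next acc becomes -5; next acc becomes 0; next at j=1:; next acc becomes 5; next at k=7:; next acc becomes 0; next acc becomes 6; next at j=1:; next acc becomes 12; next res becomes 1; next at k=2:; next res becomes 1; next at k=3:; next res becomes 1; next at k=4:; next res becomes 1; next at k=5:; next res becomes 1; next final value 8; agreement on 8.
Every one of the 54 inputs gives matching results.
verdict: equivalent


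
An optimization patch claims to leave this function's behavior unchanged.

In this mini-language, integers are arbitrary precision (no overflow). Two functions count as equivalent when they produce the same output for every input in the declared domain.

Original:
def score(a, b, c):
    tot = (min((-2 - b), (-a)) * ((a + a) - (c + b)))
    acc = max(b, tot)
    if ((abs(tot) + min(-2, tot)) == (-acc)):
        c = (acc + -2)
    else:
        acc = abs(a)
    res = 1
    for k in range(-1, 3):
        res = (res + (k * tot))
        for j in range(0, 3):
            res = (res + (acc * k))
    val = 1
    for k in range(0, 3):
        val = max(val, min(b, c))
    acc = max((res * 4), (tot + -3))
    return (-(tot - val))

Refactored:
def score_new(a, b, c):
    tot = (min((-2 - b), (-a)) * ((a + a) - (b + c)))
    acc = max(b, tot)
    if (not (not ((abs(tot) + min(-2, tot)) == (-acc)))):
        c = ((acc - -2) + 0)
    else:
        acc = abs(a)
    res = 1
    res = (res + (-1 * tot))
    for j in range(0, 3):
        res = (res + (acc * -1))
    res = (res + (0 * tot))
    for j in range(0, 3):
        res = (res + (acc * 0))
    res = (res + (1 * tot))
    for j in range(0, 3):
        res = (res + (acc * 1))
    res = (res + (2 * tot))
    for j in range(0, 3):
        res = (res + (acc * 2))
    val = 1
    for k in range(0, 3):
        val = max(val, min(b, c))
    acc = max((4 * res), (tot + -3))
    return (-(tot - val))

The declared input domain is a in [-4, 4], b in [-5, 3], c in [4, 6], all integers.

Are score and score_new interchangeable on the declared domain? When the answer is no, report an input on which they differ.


The rewrite breaks on a=3, b=2, c=4, where the results are 1 and 2.
score: tot := 0 | acc := 2 | ((abs(tot) + min(-2, tot)) == (-acc)): true | c := 0 | res := 1 | iter k=-1: | res := 1 | iter j=0: | res := -1 | iter j=1: | res := -3 | iter j=2: | res := -5 | iter k=0: | res := -5 | iter j=0: | res := -5 | iter j=1: | res := -5 | iter j=2: | res := -5 | iter k=1: | res := -5 | iter j=0: | res := -3 | iter j=1: | res := -1 | iter j=2: | res := 1 | iter k=2: | res := 1 | iter j=0: | res := 5 | iter j=1: | res := 9 | iter j=2: | res := 13 | val := 1 | iter k=0: | val := 1 | iter k=1: | val := 1 | iter k=2: | val := 1 | acc := 52 | result 1
score_new: tot := 0 | acc := 2 | (not (not ((abs(tot) + min(-2, tot)) == (-acc)))): true | c := 4 | res := 1 | res := 1 | iter j=0: | res := -1 | iter j=1: | res := -3 | iter j=2: | res := -5 | res := -5 | iter j=0: | res := -5 | iter j=1: | res := -5 | iter j=2: | res := -5 | res := -5 | iter j=0: | res := -3 | iter j=1: | res := -1 | iter j=2: | res := 1 | res := 1 | iter j=0: | res := 5 | iter j=1: | res := 9 | iter j=2: | res := 13 | val := 1 | iter k=0: | val := 2 | iter k=1: | val := 2 | iter k=2: | val := 2 | acc := 52 | result 2
verdict: not equivalent; witness: a=3, b=2, c=4


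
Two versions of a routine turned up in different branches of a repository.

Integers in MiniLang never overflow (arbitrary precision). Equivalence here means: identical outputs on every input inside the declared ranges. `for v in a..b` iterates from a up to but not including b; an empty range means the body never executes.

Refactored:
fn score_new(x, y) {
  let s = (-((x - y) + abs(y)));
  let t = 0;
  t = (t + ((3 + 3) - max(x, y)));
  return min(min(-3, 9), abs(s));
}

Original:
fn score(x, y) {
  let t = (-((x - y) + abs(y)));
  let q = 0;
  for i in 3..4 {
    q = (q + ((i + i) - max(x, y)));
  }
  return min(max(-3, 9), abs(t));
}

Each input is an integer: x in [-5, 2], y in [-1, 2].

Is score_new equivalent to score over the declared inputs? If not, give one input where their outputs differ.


There is a counterexample at x=-5, y=-1: 3 on one side, -3 on the other.
score: t := 3 | q := 0 | iter i=3: | q := 7 | result 3
score_new: s := 3 | t := 0 | t := 7 | result -3
verdict: not equivalent; witness: x=-5, y=-1


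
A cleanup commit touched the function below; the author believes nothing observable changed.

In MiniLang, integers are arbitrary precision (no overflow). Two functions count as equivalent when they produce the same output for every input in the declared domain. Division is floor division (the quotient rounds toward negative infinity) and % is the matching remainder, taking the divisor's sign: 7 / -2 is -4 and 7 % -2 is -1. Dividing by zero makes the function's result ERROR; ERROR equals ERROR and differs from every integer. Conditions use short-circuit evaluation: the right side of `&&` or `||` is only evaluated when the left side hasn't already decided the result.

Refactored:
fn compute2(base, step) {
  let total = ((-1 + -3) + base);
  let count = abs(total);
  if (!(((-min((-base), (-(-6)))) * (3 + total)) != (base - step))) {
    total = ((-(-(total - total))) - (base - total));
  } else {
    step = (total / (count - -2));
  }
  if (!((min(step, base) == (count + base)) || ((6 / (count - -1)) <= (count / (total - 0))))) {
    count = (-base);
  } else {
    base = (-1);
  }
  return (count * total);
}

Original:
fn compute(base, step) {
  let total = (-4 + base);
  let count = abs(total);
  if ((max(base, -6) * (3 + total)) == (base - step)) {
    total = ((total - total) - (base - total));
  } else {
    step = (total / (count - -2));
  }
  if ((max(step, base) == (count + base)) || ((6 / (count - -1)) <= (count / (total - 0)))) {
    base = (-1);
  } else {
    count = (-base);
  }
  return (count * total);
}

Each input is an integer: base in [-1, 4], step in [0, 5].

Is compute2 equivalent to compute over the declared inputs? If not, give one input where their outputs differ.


Consider the input base=4, step=0.
compute: total = 0; count = 0; ((max(base, -6) * (3 + total)) == (base - step)) -> false; step = 0; ((max(step, base) == (count + base)) || ((6 / (count - -1)) <= (count / (total - 0)))) -> true; base = -1; return 0
compute2: total = 0; count = 0; (!(((-min((-base), (-(-6)))) * (3 + total)) != (base - step))) -> false; step = 0; division by zero -> ERROR
0 and ERROR differ, so these are not the same function on this domain.
verdict: not equivalent; witness: base=4, step=0


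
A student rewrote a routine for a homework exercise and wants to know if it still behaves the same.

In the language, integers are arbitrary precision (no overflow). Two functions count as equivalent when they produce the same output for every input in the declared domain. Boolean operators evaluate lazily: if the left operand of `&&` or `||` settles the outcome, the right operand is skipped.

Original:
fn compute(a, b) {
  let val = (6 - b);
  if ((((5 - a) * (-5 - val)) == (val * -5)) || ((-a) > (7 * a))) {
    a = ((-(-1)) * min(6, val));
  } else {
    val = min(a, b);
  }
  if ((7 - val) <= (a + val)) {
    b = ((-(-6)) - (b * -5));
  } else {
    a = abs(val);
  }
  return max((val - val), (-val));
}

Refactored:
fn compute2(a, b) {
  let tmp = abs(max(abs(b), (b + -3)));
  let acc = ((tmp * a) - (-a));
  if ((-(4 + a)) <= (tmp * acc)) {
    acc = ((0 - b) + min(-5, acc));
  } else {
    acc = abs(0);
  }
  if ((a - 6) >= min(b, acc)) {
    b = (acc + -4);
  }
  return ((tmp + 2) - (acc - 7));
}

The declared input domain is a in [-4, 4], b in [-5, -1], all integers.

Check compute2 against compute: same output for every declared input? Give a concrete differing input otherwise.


Take a=-4, b=-5.
compute: val = 11; ((((5 - a) * (-5 - val)) == (val * -5)) || ((-a) > (7 * a))) -> true; a = 6; ((7 - val) <= (a + val)) -> true; b = -19; return 0
compute2: tmp = 5; acc = -24; ((-(4 + a)) <= (tmp * acc)) -> false; acc = 0; ((a - 6) >= min(b, acc)) -> false; return 14
0 and 14 differ, so these are not the same function on this domain.
verdict: not equivalent; witness: a=-4, b=-5


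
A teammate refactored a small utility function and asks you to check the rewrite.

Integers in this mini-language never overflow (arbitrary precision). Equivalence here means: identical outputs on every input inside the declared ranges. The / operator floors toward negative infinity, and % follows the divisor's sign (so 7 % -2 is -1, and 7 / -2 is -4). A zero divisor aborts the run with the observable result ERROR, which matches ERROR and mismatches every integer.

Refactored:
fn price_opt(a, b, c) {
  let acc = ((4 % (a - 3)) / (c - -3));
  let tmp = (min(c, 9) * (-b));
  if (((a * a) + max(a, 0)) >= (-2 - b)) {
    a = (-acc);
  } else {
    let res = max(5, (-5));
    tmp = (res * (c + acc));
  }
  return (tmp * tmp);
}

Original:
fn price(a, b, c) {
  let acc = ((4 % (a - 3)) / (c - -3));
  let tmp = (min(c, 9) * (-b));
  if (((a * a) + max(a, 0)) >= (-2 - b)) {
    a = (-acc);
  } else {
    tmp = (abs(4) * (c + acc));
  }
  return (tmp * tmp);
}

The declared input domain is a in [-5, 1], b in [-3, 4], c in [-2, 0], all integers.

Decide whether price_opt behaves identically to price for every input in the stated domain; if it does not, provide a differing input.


Consider the input a=0, b=-3, c=-2.
price: acc=-2, then tmp=-6, then (((a * a) + max(a, 0)) >= (-2 - b)) is false, then tmp=-16, then returns 256
price_opt: acc=-2, then tmp=-6, then (((a * a) + max(a, 0)) >= (-2 - b)) is false, then res=5, then tmp=-20, then returns 400
256 vs 400 — the two versions disagree here.
verdict: not equivalent; witness: a=0, b=-3, c=-2
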